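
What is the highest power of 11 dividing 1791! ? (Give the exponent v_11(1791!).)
v_11(1791!) = 177

Legendre's formula: v_p(n!) = Σ_{k ≥ 1} ⌊n / p^k⌋. For p = 11, n = 1791, the terms are:
  ⌊1791/11^1⌋ = ⌊1791/11⌋ = 162
  ⌊1791/11^2⌋ = ⌊1791/121⌋ = 14
  ⌊1791/11^3⌋ = ⌊1791/1331⌋ = 1
(the next term ⌊1791/11^4⌋ = 0, terminating the sum). Summing: v_11(1791!) = 162 + 14 + 1 = 177.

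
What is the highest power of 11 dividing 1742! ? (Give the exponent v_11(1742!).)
v_11(1742!) = 173

Legendre's formula: v_p(n!) = Σ_{k ≥ 1} ⌊n / p^k⌋. For p = 11, n = 1742, the terms are:
  ⌊1742/11^1⌋ = ⌊1742/11⌋ = 158
  ⌊1742/11^2⌋ = ⌊1742/121⌋ = 14
  ⌊1742/11^3⌋ = ⌊1742/1331⌋ = 1
(the next term ⌊1742/11^4⌋ = 0, terminating the sum). Summing: v_11(1742!) = 158 + 14 + 1 = 173.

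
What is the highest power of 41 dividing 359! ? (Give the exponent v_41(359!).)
v_41(359!) = 8

Legendre's formula: v_p(n!) = Σ_{k ≥ 1} ⌊n / p^k⌋. For p = 41, n = 359, the terms are:
  ⌊359/41^1⌋ = ⌊359/41⌋ = 8
(the next term ⌊359/41^2⌋ = 0, terminating the sum). Summing: v_41(359!) = 8 = 8.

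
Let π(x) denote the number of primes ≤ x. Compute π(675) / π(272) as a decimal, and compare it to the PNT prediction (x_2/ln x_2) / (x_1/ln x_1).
π(675)/π(272) = 122/58 ≈ 2.1034;  PNT prediction ≈ 2.1354.

π(272) = 58 and π(675) = 122, so π(675)/π(272) ≈ 2.1034. The PNT-predicted ratio is (675/ln(675)) / (272/ln(272)) ≈ 2.1354. The two agree to within a few percent, as expected.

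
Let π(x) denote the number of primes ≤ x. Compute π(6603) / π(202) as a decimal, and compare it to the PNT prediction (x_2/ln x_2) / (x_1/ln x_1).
π(6603)/π(202) = 853/46 ≈ 18.5435;  PNT prediction ≈ 19.7285.

π(202) = 46 and π(6603) = 853, so π(6603)/π(202) ≈ 18.5435. The PNT-predicted ratio is (6603/ln(6603)) / (202/ln(202)) ≈ 19.7285. The two agree to within a few percent, as expected.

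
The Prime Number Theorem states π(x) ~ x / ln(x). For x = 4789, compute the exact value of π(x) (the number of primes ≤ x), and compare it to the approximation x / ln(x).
π(4789) = 644;  x/ln(x) ≈ 565.14;  relative error ≈ 12.25%.

Directly count primes up to 4789: π(4789) = 644. The PNT approximation gives 4789/ln(4789) ≈ 4789/8.47408 ≈ 565.14. Relative error (π(x) − x/ln(x)) / π(x) ≈ 12.25%; the approximation is known to undercount slightly (Li(x) is a better estimate).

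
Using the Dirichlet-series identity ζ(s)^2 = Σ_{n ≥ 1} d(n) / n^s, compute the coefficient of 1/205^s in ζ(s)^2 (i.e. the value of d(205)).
d(205) = 4

ζ(s)^2 = (Σ 1/m^s)(Σ 1/k^s). The coefficient of 1/n^s in the product is the number of ordered pairs (m, k) with mk = n, which equals d(n). For n = 205, divisors are [1, 5, 41, 205], so d(205) = 4.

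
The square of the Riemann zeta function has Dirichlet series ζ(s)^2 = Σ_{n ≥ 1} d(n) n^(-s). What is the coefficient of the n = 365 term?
d(365) = 4

ζ(s)^2 = (Σ 1/m^s)(Σ 1/k^s). The coefficient of 1/n^s in the product is the number of ordered pairs (m, k) with mk = n, which equals d(n). For n = 365, divisors are [1, 5, 73, 365], so d(365) = 4.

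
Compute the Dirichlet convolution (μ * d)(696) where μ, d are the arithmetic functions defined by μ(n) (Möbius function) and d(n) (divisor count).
(μ * d)(696) = 1

Divisors of 696: [1, 2, 3, 4, 6, 8, 12, 24, 29, 58, 87, 116, 174, 232, 348, 696]. For each d | 696:
  d = 1: μ(1) · d(696/1) = 1 · 16 = 16
  d = 2: μ(2) · d(696/2) = -1 · 12 = -12
  d = 3: μ(3) · d(696/3) = -1 · 8 = -8
  d = 4: μ(4) · d(696/4) = 0 · 8 = 0
  d = 6: μ(6) · d(696/6) = 1 · 6 = 6
  d = 8: μ(8) · d(696/8) = 0 · 4 = 0
  d = 12: μ(12) · d(696/12) = 0 · 4 = 0
  d = 24: μ(24) · d(696/24) = 0 · 2 = 0
  d = 29: μ(29) · d(696/29) = -1 · 8 = -8
  d = 58: μ(58) · d(696/58) = 1 · 6 = 6
  d = 87: μ(87) · d(696/87) = 1 · 4 = 4
  d = 116: μ(116) · d(696/116) = 0 · 4 = 0
  d = 174: μ(174) · d(696/174) = -1 · 3 = -3
  d = 232: μ(232) · d(696/232) = 0 · 2 = 0
  d = 348: μ(348) · d(696/348) = 0 · 2 = 0
  d = 696: μ(696) · d(696/696) = 0 · 1 = 0
Summing: (μ * d)(696) = 16 + -12 + -8 + 0 + 6 + 0 + 0 + 0 + -8 + 6 + 4 + 0 + -3 + 0 + 0 + 0 = 1.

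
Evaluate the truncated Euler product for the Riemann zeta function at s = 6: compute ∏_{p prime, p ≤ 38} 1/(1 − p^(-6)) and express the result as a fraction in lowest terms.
∏ = 2571922726855099316399649303649342571118604998275/2528078112959041874006989121312570427443559530496

The primes p ≤ 38 are [2, 3, 5, 7, 11, 13, 17, 19, 23, 29, 31, 37]. For each prime, (1 − 1/p^6)^(-1) = p^6 / (p^6 − 1). The product is (1 − 1/2^6)^(-1), (1 − 1/3^6)^(-1), (1 − 1/5^6)^(-1), (1 − 1/7^6)^(-1), (1 − 1/11^6)^(-1), (1 − 1/13^6)^(-1), (1 − 1/17^6)^(-1), (1 − 1/19^6)^(-1), (1 − 1/23^6)^(-1), (1 − 1/29^6)^(-1), (1 − 1/31^6)^(-1), (1 − 1/37^6)^(-1) = ∏ p^6 / (p^6 − 1) = 2571922726855099316399649303649342571118604998275/2528078112959041874006989121312570427443559530496.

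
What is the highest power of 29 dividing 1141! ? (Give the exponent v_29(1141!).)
v_29(1141!) = 40

Legendre's formula: v_p(n!) = Σ_{k ≥ 1} ⌊n / p^k⌋. For p = 29, n = 1141, the terms are:
  ⌊1141/29^1⌋ = ⌊1141/29⌋ = 39
  ⌊1141/29^2⌋ = ⌊1141/841⌋ = 1
(the next term ⌊1141/29^3⌋ = 0, terminating the sum). Summing: v_29(1141!) = 39 + 1 = 40.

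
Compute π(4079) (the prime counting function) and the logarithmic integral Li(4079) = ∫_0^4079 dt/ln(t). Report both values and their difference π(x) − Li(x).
π(4079) = 562;  Li(4079) ≈ 574.88;  π(x) − Li(x) ≈ -12.88.

Direct count of primes ≤ 4079 gives π(4079) = 562. Numerical evaluation of the logarithmic integral gives Li(4079) ≈ 574.88. The difference π(x) − Li(x) ≈ -12.88 is typically negative for small/moderate x (Li(x) overestimates), though Littlewood's theorem shows this sign changes infinitely often.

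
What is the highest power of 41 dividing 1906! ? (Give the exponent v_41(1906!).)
v_41(1906!) = 47

Legendre's formula: v_p(n!) = Σ_{k ≥ 1} ⌊n / p^k⌋. For p = 41, n = 1906, the terms are:
  ⌊1906/41^1⌋ = ⌊1906/41⌋ = 46
  ⌊1906/41^2⌋ = ⌊1906/1681⌋ = 1
(the next term ⌊1906/41^3⌋ = 0, terminating the sum). Summing: v_41(1906!) = 46 + 1 = 47.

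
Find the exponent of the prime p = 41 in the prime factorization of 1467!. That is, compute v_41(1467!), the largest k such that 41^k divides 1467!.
v_41(1467!) = 35

Legendre's formula: v_p(n!) = Σ_{k ≥ 1} ⌊n / p^k⌋. For p = 41, n = 1467, the terms are:
  ⌊1467/41^1⌋ = ⌊1467/41⌋ = 35
(the next term ⌊1467/41^2⌋ = 0, terminating the sum). Summing: v_41(1467!) = 35 = 35.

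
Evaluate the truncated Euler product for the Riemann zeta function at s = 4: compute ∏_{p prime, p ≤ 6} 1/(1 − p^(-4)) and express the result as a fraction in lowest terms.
∏ = 225/208

The primes p ≤ 6 are [2, 3, 5]. For each prime, (1 − 1/p^4)^(-1) = p^4 / (p^4 − 1). The product is (1 − 1/2^4)^(-1), (1 − 1/3^4)^(-1), (1 − 1/5^4)^(-1) = ∏ p^4 / (p^4 − 1) = 225/208.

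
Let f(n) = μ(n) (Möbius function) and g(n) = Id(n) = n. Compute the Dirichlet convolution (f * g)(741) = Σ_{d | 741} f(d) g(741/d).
(μ * Id)(741) = 432

Divisors of 741: [1, 3, 13, 19, 39, 57, 247, 741]. For each d | 741:
  d = 1: μ(1) · Id(741/1) = 1 · 741 = 741
  d = 3: μ(3) · Id(741/3) = -1 · 247 = -247
  d = 13: μ(13) · Id(741/13) = -1 · 57 = -57
  d = 19: μ(19) · Id(741/19) = -1 · 39 = -39
  d = 39: μ(39) · Id(741/39) = 1 · 19 = 19
  d = 57: μ(57) · Id(741/57) = 1 · 13 = 13
  d = 247: μ(247) · Id(741/247) = 1 · 3 = 3
  d = 741: μ(741) · Id(741/741) = -1 · 1 = -1
Summing: (μ * Id)(741) = 741 + -247 + -57 + -39 + 19 + 13 + 3 + -1 = 432.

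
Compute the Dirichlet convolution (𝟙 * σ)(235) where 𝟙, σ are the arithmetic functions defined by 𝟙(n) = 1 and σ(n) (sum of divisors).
(𝟙 * σ)(235) = 343

Divisors of 235: [1, 5, 47, 235]. For each d | 235:
  d = 1: 𝟙(1) · σ(235/1) = 1 · 288 = 288
  d = 5: 𝟙(5) · σ(235/5) = 1 · 48 = 48
  d = 47: 𝟙(47) · σ(235/47) = 1 · 6 = 6
  d = 235: 𝟙(235) · σ(235/235) = 1 · 1 = 1
Summing: (𝟙 * σ)(235) = 288 + 48 + 6 + 1 = 343.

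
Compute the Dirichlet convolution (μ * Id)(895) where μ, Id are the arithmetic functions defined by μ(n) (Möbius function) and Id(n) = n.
(μ * Id)(895) = 712

Divisors of 895: [1, 5, 179, 895]. For each d | 895:
  d = 1: μ(1) · Id(895/1) = 1 · 895 = 895
  d = 5: μ(5) · Id(895/5) = -1 · 179 = -179
  d = 179: μ(179) · Id(895/179) = -1 · 5 = -5
  d = 895: μ(895) · Id(895/895) = 1 · 1 = 1
Summing: (μ * Id)(895) = 895 + -179 + -5 + 1 = 712.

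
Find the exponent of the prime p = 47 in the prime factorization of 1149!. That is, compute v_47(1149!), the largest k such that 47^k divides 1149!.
v_47(1149!) = 24

Legendre's formula: v_p(n!) = Σ_{k ≥ 1} ⌊n / p^k⌋. For p = 47, n = 1149, the terms are:
  ⌊1149/47^1⌋ = ⌊1149/47⌋ = 24
(the next term ⌊1149/47^2⌋ = 0, terminating the sum). Summing: v_47(1149!) = 24 = 24.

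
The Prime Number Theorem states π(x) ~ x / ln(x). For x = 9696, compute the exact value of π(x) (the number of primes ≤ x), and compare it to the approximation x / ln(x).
π(9696) = 1196;  x/ln(x) ≈ 1056.27;  relative error ≈ 11.68%.

Directly count primes up to 9696: π(9696) = 1196. The PNT approximation gives 9696/ln(9696) ≈ 9696/9.17947 ≈ 1056.27. Relative error (π(x) − x/ln(x)) / π(x) ≈ 11.68%; the approximation is known to undercount slightly (Li(x) is a better estimate).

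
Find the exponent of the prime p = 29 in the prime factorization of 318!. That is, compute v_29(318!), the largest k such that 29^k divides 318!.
v_29(318!) = 10

Legendre's formula: v_p(n!) = Σ_{k ≥ 1} ⌊n / p^k⌋. For p = 29, n = 318, the terms are:
  ⌊318/29^1⌋ = ⌊318/29⌋ = 10
(the next term ⌊318/29^2⌋ = 0, terminating the sum). Summing: v_29(318!) = 10 = 10.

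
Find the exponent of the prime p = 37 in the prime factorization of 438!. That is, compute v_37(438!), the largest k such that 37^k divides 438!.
v_37(438!) = 11

Legendre's formula: v_p(n!) = Σ_{k ≥ 1} ⌊n / p^k⌋. For p = 37, n = 438, the terms are:
  ⌊438/37^1⌋ = ⌊438/37⌋ = 11
(the next term ⌊438/37^2⌋ = 0, terminating the sum). Summing: v_37(438!) = 11 = 11.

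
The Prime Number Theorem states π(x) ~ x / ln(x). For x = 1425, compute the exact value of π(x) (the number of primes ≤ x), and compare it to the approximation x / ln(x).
π(1425) = 224;  x/ln(x) ≈ 196.23;  relative error ≈ 12.40%.

Directly count primes up to 1425: π(1425) = 224. The PNT approximation gives 1425/ln(1425) ≈ 1425/7.26193 ≈ 196.23. Relative error (π(x) − x/ln(x)) / π(x) ≈ 12.40%; the approximation is known to undercount slightly (Li(x) is a better estimate).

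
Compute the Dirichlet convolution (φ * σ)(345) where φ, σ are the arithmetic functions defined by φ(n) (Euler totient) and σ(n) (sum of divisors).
(φ * σ)(345) = 2760

Divisors of 345: [1, 3, 5, 15, 23, 69, 115, 345]. For each d | 345:
  d = 1: φ(1) · σ(345/1) = 1 · 576 = 576
  d = 3: φ(3) · σ(345/3) = 2 · 144 = 288
  d = 5: φ(5) · σ(345/5) = 4 · 96 = 384
  d = 15: φ(15) · σ(345/15) = 8 · 24 = 192
  d = 23: φ(23) · σ(345/23) = 22 · 24 = 528
  d = 69: φ(69) · σ(345/69) = 44 · 6 = 264
  d = 115: φ(115) · σ(345/115) = 88 · 4 = 352
  d = 345: φ(345) · σ(345/345) = 176 · 1 = 176
Summing: (φ * σ)(345) = 576 + 288 + 384 + 192 + 528 + 264 + 352 + 176 = 2760.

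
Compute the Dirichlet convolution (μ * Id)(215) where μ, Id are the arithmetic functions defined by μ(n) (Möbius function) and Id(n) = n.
(μ * Id)(215) = 168

Divisors of 215: [1, 5, 43, 215]. For each d | 215:
  d = 1: μ(1) · Id(215/1) = 1 · 215 = 215
  d = 5: μ(5) · Id(215/5) = -1 · 43 = -43
  d = 43: μ(43) · Id(215/43) = -1 · 5 = -5
  d = 215: μ(215) · Id(215/215) = 1 · 1 = 1
Summing: (μ * Id)(215) = 215 + -43 + -5 + 1 = 168.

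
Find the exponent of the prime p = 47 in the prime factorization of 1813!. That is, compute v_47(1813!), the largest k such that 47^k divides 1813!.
v_47(1813!) = 38

Legendre's formula: v_p(n!) = Σ_{k ≥ 1} ⌊n / p^k⌋. For p = 47, n = 1813, the terms are:
  ⌊1813/47^1⌋ = ⌊1813/47⌋ = 38
(the next term ⌊1813/47^2⌋ = 0, terminating the sum). Summing: v_47(1813!) = 38 = 38.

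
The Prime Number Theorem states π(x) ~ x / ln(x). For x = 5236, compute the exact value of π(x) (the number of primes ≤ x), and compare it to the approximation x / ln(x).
π(5236) = 696;  x/ln(x) ≈ 611.45;  relative error ≈ 12.15%.

Directly count primes up to 5236: π(5236) = 696. The PNT approximation gives 5236/ln(5236) ≈ 5236/8.56331 ≈ 611.45. Relative error (π(x) − x/ln(x)) / π(x) ≈ 12.15%; the approximation is known to undercount slightly (Li(x) is a better estimate).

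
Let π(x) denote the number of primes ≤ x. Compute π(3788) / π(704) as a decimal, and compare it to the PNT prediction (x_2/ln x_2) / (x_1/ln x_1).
π(3788)/π(704) = 526/126 ≈ 4.1746;  PNT prediction ≈ 4.2818.

π(704) = 126 and π(3788) = 526, so π(3788)/π(704) ≈ 4.1746. The PNT-predicted ratio is (3788/ln(3788)) / (704/ln(704)) ≈ 4.2818. The two agree to within a few percent, as expected.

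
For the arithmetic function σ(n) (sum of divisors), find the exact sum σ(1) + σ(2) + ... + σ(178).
Σ_{n ≤ 178} σ(n) = 26094

Compute σ(n) for each 1 ≤ n ≤ 178: σ(1) = 1, σ(2) = 3, σ(3) = 4, σ(4) = 7, σ(5) = 6, σ(6) = 12, σ(7) = 8, σ(8) = 15, σ(9) = 13, σ(10) = 18, σ(11) = 12, σ(12) = 28, σ(13) = 14, σ(14) = 24, σ(15) = 24, σ(16) = 31, σ(17) = 18, σ(18) = 39, σ(19) = 20, σ(20) = 42, σ(21) = 32, σ(22) = 36, σ(23) = 24, σ(24) = 60, σ(25) = 31, σ(26) = 42, σ(27) = 40, σ(28) = 56, σ(29) = 30, σ(30) = 72, σ(31) = 32, σ(32) = 63, σ(33) = 48, σ(34) = 54, σ(35) = 48, σ(36) = 91, σ(37) = 38, σ(38) = 60, σ(39) = 56, σ(40) = 90, σ(41) = 42, σ(42) = 96, σ(43) = 44, σ(44) = 84, σ(45) = 78, σ(46) = 72, σ(47) = 48, σ(48) = 124, σ(49) = 57, σ(50) = 93, σ(51) = 72, σ(52) = 98, σ(53) = 54, σ(54) = 120, σ(55) = 72, σ(56) = 120, σ(57) = 80, σ(58) = 90, σ(59) = 60, σ(60) = 168, σ(61) = 62, σ(62) = 96, σ(63) = 104, σ(64) = 127, σ(65) = 84, σ(66) = 144, σ(67) = 68, σ(68) = 126, σ(69) = 96, σ(70) = 144, σ(71) = 72, σ(72) = 195, σ(73) = 74, σ(74) = 114, σ(75) = 124, σ(76) = 140, σ(77) = 96, σ(78) = 168, σ(79) = 80, σ(80) = 186, σ(81) = 121, σ(82) = 126, σ(83) = 84, σ(84) = 224, σ(85) = 108, σ(86) = 132, σ(87) = 120, σ(88) = 180, σ(89) = 90, σ(90) = 234, σ(91) = 112, σ(92) = 168, σ(93) = 128, σ(94) = 144, σ(95) = 120, σ(96) = 252, σ(97) = 98, σ(98) = 171, σ(99) = 156, σ(100) = 217, σ(101) = 102, σ(102) = 216, σ(103) = 104, σ(104) = 210, σ(105) = 192, σ(106) = 162, σ(107) = 108, σ(108) = 280, σ(109) = 110, σ(110) = 216, σ(111) = 152, σ(112) = 248, σ(113) = 114, σ(114) = 240, σ(115) = 144, σ(116) = 210, σ(117) = 182, σ(118) = 180, σ(119) = 144, σ(120) = 360, σ(121) = 133, σ(122) = 186, σ(123) = 168, σ(124) = 224, σ(125) = 156, σ(126) = 312, σ(127) = 128, σ(128) = 255, σ(129) = 176, σ(130) = 252, σ(131) = 132, σ(132) = 336, σ(133) = 160, σ(134) = 204, σ(135) = 240, σ(136) = 270, σ(137) = 138, σ(138) = 288, σ(139) = 140, σ(140) = 336, σ(141) = 192, σ(142) = 216, σ(143) = 168, σ(144) = 403, σ(145) = 180, σ(146) = 222, σ(147) = 228, σ(148) = 266, σ(149) = 150, σ(150) = 372, σ(151) = 152, σ(152) = 300, σ(153) = 234, σ(154) = 288, σ(155) = 192, σ(156) = 392, σ(157) = 158, σ(158) = 240, σ(159) = 216, σ(160) = 378, σ(161) = 192, σ(162) = 363, σ(163) = 164, σ(164) = 294, σ(165) = 288, σ(166) = 252, σ(167) = 168, σ(168) = 480, σ(169) = 183, σ(170) = 324, σ(171) = 260, σ(172) = 308, σ(173) = 174, σ(174) = 360, σ(175) = 248, σ(176) = 372, σ(177) = 240, σ(178) = 270. Summing all 178 values: 26094. (Average order: Σ_{n ≤ x} σ(n) ~ (π²/12) x². For x = 178, (π²/12)·178² ≈ 26059.05.)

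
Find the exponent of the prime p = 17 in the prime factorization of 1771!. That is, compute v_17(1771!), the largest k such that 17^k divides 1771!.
v_17(1771!) = 110

Legendre's formula: v_p(n!) = Σ_{k ≥ 1} ⌊n / p^k⌋. For p = 17, n = 1771, the terms are:
  ⌊1771/17^1⌋ = ⌊1771/17⌋ = 104
  ⌊1771/17^2⌋ = ⌊1771/289⌋ = 6
(the next term ⌊1771/17^3⌋ = 0, terminating the sum). Summing: v_17(1771!) = 104 + 6 = 110.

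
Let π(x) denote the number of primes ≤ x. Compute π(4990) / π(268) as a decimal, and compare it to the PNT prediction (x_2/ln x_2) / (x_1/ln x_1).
π(4990)/π(268) = 667/56 ≈ 11.9107;  PNT prediction ≈ 12.2253.

π(268) = 56 and π(4990) = 667, so π(4990)/π(268) ≈ 11.9107. The PNT-predicted ratio is (4990/ln(4990)) / (268/ln(268)) ≈ 12.2253. The two agree to within a few percent, as expected.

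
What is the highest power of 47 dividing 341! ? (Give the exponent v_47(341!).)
v_47(341!) = 7

Legendre's formula: v_p(n!) = Σ_{k ≥ 1} ⌊n / p^k⌋. For p = 47, n = 341, the terms are:
  ⌊341/47^1⌋ = ⌊341/47⌋ = 7
(the next term ⌊341/47^2⌋ = 0, terminating the sum). Summing: v_47(341!) = 7 = 7.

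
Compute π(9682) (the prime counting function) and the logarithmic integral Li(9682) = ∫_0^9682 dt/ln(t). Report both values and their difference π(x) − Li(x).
π(9682) = 1195;  Li(9682) ≈ 1211.55;  π(x) − Li(x) ≈ -16.55.

Direct count of primes ≤ 9682 gives π(9682) = 1195. Numerical evaluation of the logarithmic integral gives Li(9682) ≈ 1211.55. The difference π(x) − Li(x) ≈ -16.55 is typically negative for small/moderate x (Li(x) overestimates), though Littlewood's theorem shows this sign changes infinitely often.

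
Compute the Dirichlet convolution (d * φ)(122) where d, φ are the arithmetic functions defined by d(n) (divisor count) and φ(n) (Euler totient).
(d * φ)(122) = 186

Divisors of 122: [1, 2, 61, 122]. For each d | 122:
  d = 1: d(1) · φ(122/1) = 1 · 60 = 60
  d = 2: d(2) · φ(122/2) = 2 · 60 = 120
  d = 61: d(61) · φ(122/61) = 2 · 1 = 2
  d = 122: d(122) · φ(122/122) = 4 · 1 = 4
Summing: (d * φ)(122) = 60 + 120 + 2 + 4 = 186.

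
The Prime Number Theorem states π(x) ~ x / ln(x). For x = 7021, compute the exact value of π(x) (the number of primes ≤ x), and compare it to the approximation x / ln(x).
π(7021) = 903;  x/ln(x) ≈ 792.74;  relative error ≈ 12.21%.

Directly count primes up to 7021: π(7021) = 903. The PNT approximation gives 7021/ln(7021) ≈ 7021/8.85666 ≈ 792.74. Relative error (π(x) − x/ln(x)) / π(x) ≈ 12.21%; the approximation is known to undercount slightly (Li(x) is a better estimate).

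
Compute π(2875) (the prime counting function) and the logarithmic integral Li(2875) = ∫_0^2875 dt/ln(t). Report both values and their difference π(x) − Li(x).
π(2875) = 416;  Li(2875) ≈ 427.11;  π(x) − Li(x) ≈ -11.11.

Direct count of primes ≤ 2875 gives π(2875) = 416. Numerical evaluation of the logarithmic integral gives Li(2875) ≈ 427.11. The difference π(x) − Li(x) ≈ -11.11 is typically negative for small/moderate x (Li(x) overestimates), though Littlewood's theorem shows this sign changes infinitely often.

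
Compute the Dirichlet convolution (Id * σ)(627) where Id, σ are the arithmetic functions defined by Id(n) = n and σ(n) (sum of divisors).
(Id * σ)(627) = 6279

Divisors of 627: [1, 3, 11, 19, 33, 57, 209, 627]. For each d | 627:
  d = 1: Id(1) · σ(627/1) = 1 · 960 = 960
  d = 3: Id(3) · σ(627/3) = 3 · 240 = 720
  d = 11: Id(11) · σ(627/11) = 11 · 80 = 880
  d = 19: Id(19) · σ(627/19) = 19 · 48 = 912
  d = 33: Id(33) · σ(627/33) = 33 · 20 = 660
  d = 57: Id(57) · σ(627/57) = 57 · 12 = 684
  d = 209: Id(209) · σ(627/209) = 209 · 4 = 836
  d = 627: Id(627) · σ(627/627) = 627 · 1 = 627
Summing: (Id * σ)(627) = 960 + 720 + 880 + 912 + 660 + 684 + 836 + 627 = 6279.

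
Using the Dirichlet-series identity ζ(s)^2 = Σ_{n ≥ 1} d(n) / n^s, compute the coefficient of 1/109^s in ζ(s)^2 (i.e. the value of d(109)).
d(109) = 2

ζ(s)^2 = (Σ 1/m^s)(Σ 1/k^s). The coefficient of 1/n^s in the product is the number of ordered pairs (m, k) with mk = n, which equals d(n). For n = 109, divisors are [1, 109], so d(109) = 2.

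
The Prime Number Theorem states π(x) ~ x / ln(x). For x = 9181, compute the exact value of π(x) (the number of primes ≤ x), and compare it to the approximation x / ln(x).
π(9181) = 1138;  x/ln(x) ≈ 1006.15;  relative error ≈ 11.59%.

Directly count primes up to 9181: π(9181) = 1138. The PNT approximation gives 9181/ln(9181) ≈ 9181/9.12489 ≈ 1006.15. Relative error (π(x) − x/ln(x)) / π(x) ≈ 11.59%; the approximation is known to undercount slightly (Li(x) is a better estimate).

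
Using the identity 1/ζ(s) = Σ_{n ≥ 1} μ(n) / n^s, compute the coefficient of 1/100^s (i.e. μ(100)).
μ(100) = 0

Factor n = 100 = 2^2 · 5^2. μ(n) = 0 if any exponent ≥ 2 (not squarefree); otherwise μ(n) = (−1)^{ω(n)} where ω(n) is the number of distinct prime factors. Applying: μ(100) = 0.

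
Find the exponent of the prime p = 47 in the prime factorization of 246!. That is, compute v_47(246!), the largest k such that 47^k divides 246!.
v_47(246!) = 5

Legendre's formula: v_p(n!) = Σ_{k ≥ 1} ⌊n / p^k⌋. For p = 47, n = 246, the terms are:
  ⌊246/47^1⌋ = ⌊246/47⌋ = 5
(the next term ⌊246/47^2⌋ = 0, terminating the sum). Summing: v_47(246!) = 5 = 5.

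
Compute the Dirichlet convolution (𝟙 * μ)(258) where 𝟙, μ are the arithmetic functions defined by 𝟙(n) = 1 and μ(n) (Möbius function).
(𝟙 * μ)(258) = 0

Divisors of 258: [1, 2, 3, 6, 43, 86, 129, 258]. For each d | 258:
  d = 1: 𝟙(1) · μ(258/1) = 1 · -1 = -1
  d = 2: 𝟙(2) · μ(258/2) = 1 · 1 = 1
  d = 3: 𝟙(3) · μ(258/3) = 1 · 1 = 1
  d = 6: 𝟙(6) · μ(258/6) = 1 · -1 = -1
  d = 43: 𝟙(43) · μ(258/43) = 1 · 1 = 1
  d = 86: 𝟙(86) · μ(258/86) = 1 · -1 = -1
  d = 129: 𝟙(129) · μ(258/129) = 1 · -1 = -1
  d = 258: 𝟙(258) · μ(258/258) = 1 · 1 = 1
Summing: (𝟙 * μ)(258) = -1 + 1 + 1 + -1 + 1 + -1 + -1 + 1 = 0.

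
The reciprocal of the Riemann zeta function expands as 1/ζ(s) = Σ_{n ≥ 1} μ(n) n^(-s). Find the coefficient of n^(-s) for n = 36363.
μ(36363) = 1

Factor n = 36363 = 3 · 17 · 23 · 31. μ(n) = 0 if any exponent ≥ 2 (not squarefree); otherwise μ(n) = (−1)^{ω(n)} where ω(n) is the number of distinct prime factors. Applying: μ(36363) = 1.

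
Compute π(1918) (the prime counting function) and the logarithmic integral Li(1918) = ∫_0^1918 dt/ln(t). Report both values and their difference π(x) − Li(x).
π(1918) = 293;  Li(1918) ≈ 303.99;  π(x) − Li(x) ≈ -10.99.

Direct count of primes ≤ 1918 gives π(1918) = 293. Numerical evaluation of the logarithmic integral gives Li(1918) ≈ 303.99. The difference π(x) − Li(x) ≈ -10.99 is typically negative for small/moderate x (Li(x) overestimates), though Littlewood's theorem shows this sign changes infinitely often.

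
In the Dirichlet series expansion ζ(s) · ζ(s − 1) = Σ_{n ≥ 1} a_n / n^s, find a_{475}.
σ(475) = 620

In the product (Σ m^0/m^s)(Σ k / k^s) = Σ (Σ_{d | n} d) / n^s, the coefficient of 1/n^s is σ(n) = Σ_{d | n} d. For n = 475, divisors are [1, 5, 19, 25, 95, 475]; summing: σ(475) = 620.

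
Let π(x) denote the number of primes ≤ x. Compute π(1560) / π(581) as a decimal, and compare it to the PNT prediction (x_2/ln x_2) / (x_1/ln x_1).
π(1560)/π(581) = 246/106 ≈ 2.3208;  PNT prediction ≈ 2.3243.

π(581) = 106 and π(1560) = 246, so π(1560)/π(581) ≈ 2.3208. The PNT-predicted ratio is (1560/ln(1560)) / (581/ln(581)) ≈ 2.3243. The two agree to within a few percent, as expected.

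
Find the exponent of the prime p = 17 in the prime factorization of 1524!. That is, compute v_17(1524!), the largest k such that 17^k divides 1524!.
v_17(1524!) = 94

Legendre's formula: v_p(n!) = Σ_{k ≥ 1} ⌊n / p^k⌋. For p = 17, n = 1524, the terms are:
  ⌊1524/17^1⌋ = ⌊1524/17⌋ = 89
  ⌊1524/17^2⌋ = ⌊1524/289⌋ = 5
(the next term ⌊1524/17^3⌋ = 0, terminating the sum). Summing: v_17(1524!) = 89 + 5 = 94.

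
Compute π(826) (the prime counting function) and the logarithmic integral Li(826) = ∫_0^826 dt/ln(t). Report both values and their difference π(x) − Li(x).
π(826) = 143;  Li(826) ≈ 152.08;  π(x) − Li(x) ≈ -9.08.

Direct count of primes ≤ 826 gives π(826) = 143. Numerical evaluation of the logarithmic integral gives Li(826) ≈ 152.08. The difference π(x) − Li(x) ≈ -9.08 is typically negative for small/moderate x (Li(x) overestimates), though Littlewood's theorem shows this sign changes infinitely often.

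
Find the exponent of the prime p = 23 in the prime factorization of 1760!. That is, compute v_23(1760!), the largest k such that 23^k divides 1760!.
v_23(1760!) = 79

Legendre's formula: v_p(n!) = Σ_{k ≥ 1} ⌊n / p^k⌋. For p = 23, n = 1760, the terms are:
  ⌊1760/23^1⌋ = ⌊1760/23⌋ = 76
  ⌊1760/23^2⌋ = ⌊1760/529⌋ = 3
(the next term ⌊1760/23^3⌋ = 0, terminating the sum). Summing: v_23(1760!) = 76 + 3 = 79.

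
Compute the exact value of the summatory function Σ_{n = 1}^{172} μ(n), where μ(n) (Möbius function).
Σ_{n ≤ 172} μ(n) = -2

Compute μ(n) for each 1 ≤ n ≤ 172: μ(1) = 1, μ(2) = -1, μ(3) = -1, μ(4) = 0, μ(5) = -1, μ(6) = 1, μ(7) = -1, μ(8) = 0, μ(9) = 0, μ(10) = 1, μ(11) = -1, μ(12) = 0, μ(13) = -1, μ(14) = 1, μ(15) = 1, μ(16) = 0, μ(17) = -1, μ(18) = 0, μ(19) = -1, μ(20) = 0, μ(21) = 1, μ(22) = 1, μ(23) = -1, μ(24) = 0, μ(25) = 0, μ(26) = 1, μ(27) = 0, μ(28) = 0, μ(29) = -1, μ(30) = -1, μ(31) = -1, μ(32) = 0, μ(33) = 1, μ(34) = 1, μ(35) = 1, μ(36) = 0, μ(37) = -1, μ(38) = 1, μ(39) = 1, μ(40) = 0, μ(41) = -1, μ(42) = -1, μ(43) = -1, μ(44) = 0, μ(45) = 0, μ(46) = 1, μ(47) = -1, μ(48) = 0, μ(49) = 0, μ(50) = 0, μ(51) = 1, μ(52) = 0, μ(53) = -1, μ(54) = 0, μ(55) = 1, μ(56) = 0, μ(57) = 1, μ(58) = 1, μ(59) = -1, μ(60) = 0, μ(61) = -1, μ(62) = 1, μ(63) = 0, μ(64) = 0, μ(65) = 1, μ(66) = -1, μ(67) = -1, μ(68) = 0, μ(69) = 1, μ(70) = -1, μ(71) = -1, μ(72) = 0, μ(73) = -1, μ(74) = 1, μ(75) = 0, μ(76) = 0, μ(77) = 1, μ(78) = -1, μ(79) = -1, μ(80) = 0, μ(81) = 0, μ(82) = 1, μ(83) = -1, μ(84) = 0, μ(85) = 1, μ(86) = 1, μ(87) = 1, μ(88) = 0, μ(89) = -1, μ(90) = 0, μ(91) = 1, μ(92) = 0, μ(93) = 1, μ(94) = 1, μ(95) = 1, μ(96) = 0, μ(97) = -1, μ(98) = 0, μ(99) = 0, μ(100) = 0, μ(101) = -1, μ(102) = -1, μ(103) = -1, μ(104) = 0, μ(105) = -1, μ(106) = 1, μ(107) = -1, μ(108) = 0, μ(109) = -1, μ(110) = -1, μ(111) = 1, μ(112) = 0, μ(113) = -1, μ(114) = -1, μ(115) = 1, μ(116) = 0, μ(117) = 0, μ(118) = 1, μ(119) = 1, μ(120) = 0, μ(121) = 0, μ(122) = 1, μ(123) = 1, μ(124) = 0, μ(125) = 0, μ(126) = 0, μ(127) = -1, μ(128) = 0, μ(129) = 1, μ(130) = -1, μ(131) = -1, μ(132) = 0, μ(133) = 1, μ(134) = 1, μ(135) = 0, μ(136) = 0, μ(137) = -1, μ(138) = -1, μ(139) = -1, μ(140) = 0, μ(141) = 1, μ(142) = 1, μ(143) = 1, μ(144) = 0, μ(145) = 1, μ(146) = 1, μ(147) = 0, μ(148) = 0, μ(149) = -1, μ(150) = 0, μ(151) = -1, μ(152) = 0, μ(153) = 0, μ(154) = -1, μ(155) = 1, μ(156) = 0, μ(157) = -1, μ(158) = 1, μ(159) = 1, μ(160) = 0, μ(161) = 1, μ(162) = 0, μ(163) = -1, μ(164) = 0, μ(165) = -1, μ(166) = 1, μ(167) = -1, μ(168) = 0, μ(169) = 0, μ(170) = -1, μ(171) = 0, μ(172) = 0. Summing all 172 values: -2. (Mertens function M(x) = Σ_{n ≤ x} μ(n); on average M(x) should be small (PNT ⟺ M(x) = o(x)).)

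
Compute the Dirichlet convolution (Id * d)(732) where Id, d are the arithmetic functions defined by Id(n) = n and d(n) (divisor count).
(Id * d)(732) = 3465

Divisors of 732: [1, 2, 3, 4, 6, 12, 61, 122, 183, 244, 366, 732]. For each d | 732:
  d = 1: Id(1) · d(732/1) = 1 · 12 = 12
  d = 2: Id(2) · d(732/2) = 2 · 8 = 16
  d = 3: Id(3) · d(732/3) = 3 · 6 = 18
  d = 4: Id(4) · d(732/4) = 4 · 4 = 16
  d = 6: Id(6) · d(732/6) = 6 · 4 = 24
  d = 12: Id(12) · d(732/12) = 12 · 2 = 24
  d = 61: Id(61) · d(732/61) = 61 · 6 = 366
  d = 122: Id(122) · d(732/122) = 122 · 4 = 488
  d = 183: Id(183) · d(732/183) = 183 · 3 = 549
  d = 244: Id(244) · d(732/244) = 244 · 2 = 488
  d = 366: Id(366) · d(732/366) = 366 · 2 = 732
  d = 732: Id(732) · d(732/732) = 732 · 1 = 732
Summing: (Id * d)(732) = 12 + 16 + 18 + 16 + 24 + 24 + 366 + 488 + 549 + 488 + 732 + 732 = 3465.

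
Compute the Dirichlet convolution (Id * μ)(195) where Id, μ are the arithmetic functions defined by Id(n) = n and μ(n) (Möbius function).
(Id * μ)(195) = 96

Divisors of 195: [1, 3, 5, 13, 15, 39, 65, 195]. For each d | 195:
  d = 1: Id(1) · μ(195/1) = 1 · -1 = -1
  d = 3: Id(3) · μ(195/3) = 3 · 1 = 3
  d = 5: Id(5) · μ(195/5) = 5 · 1 = 5
  d = 13: Id(13) · μ(195/13) = 13 · 1 = 13
  d = 15: Id(15) · μ(195/15) = 15 · -1 = -15
  d = 39: Id(39) · μ(195/39) = 39 · -1 = -39
  d = 65: Id(65) · μ(195/65) = 65 · -1 = -65
  d = 195: Id(195) · μ(195/195) = 195 · 1 = 195
Summing: (Id * μ)(195) = -1 + 3 + 5 + 13 + -15 + -39 + -65 + 195 = 96.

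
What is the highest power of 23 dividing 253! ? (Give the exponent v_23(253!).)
v_23(253!) = 11

Legendre's formula: v_p(n!) = Σ_{k ≥ 1} ⌊n / p^k⌋. For p = 23, n = 253, the terms are:
  ⌊253/23^1⌋ = ⌊253/23⌋ = 11
(the next term ⌊253/23^2⌋ = 0, terminating the sum). Summing: v_23(253!) = 11 = 11.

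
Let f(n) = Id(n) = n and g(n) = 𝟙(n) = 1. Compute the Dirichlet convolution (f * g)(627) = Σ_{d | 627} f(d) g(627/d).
(Id * 𝟙)(627) = 960

Divisors of 627: [1, 3, 11, 19, 33, 57, 209, 627]. For each d | 627:
  d = 1: Id(1) · 𝟙(627/1) = 1 · 1 = 1
  d = 3: Id(3) · 𝟙(627/3) = 3 · 1 = 3
  d = 11: Id(11) · 𝟙(627/11) = 11 · 1 = 11
  d = 19: Id(19) · 𝟙(627/19) = 19 · 1 = 19
  d = 33: Id(33) · 𝟙(627/33) = 33 · 1 = 33
  d = 57: Id(57) · 𝟙(627/57) = 57 · 1 = 57
  d = 209: Id(209) · 𝟙(627/209) = 209 · 1 = 209
  d = 627: Id(627) · 𝟙(627/627) = 627 · 1 = 627
Summing: (Id * 𝟙)(627) = 1 + 3 + 11 + 19 + 33 + 57 + 209 + 627 = 960.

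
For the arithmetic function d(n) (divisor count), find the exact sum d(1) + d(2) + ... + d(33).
Σ_{n ≤ 33} d(n) = 123

Compute d(n) for each 1 ≤ n ≤ 33: d(1) = 1, d(2) = 2, d(3) = 2, d(4) = 3, d(5) = 2, d(6) = 4, d(7) = 2, d(8) = 4, d(9) = 3, d(10) = 4, d(11) = 2, d(12) = 6, d(13) = 2, d(14) = 4, d(15) = 4, d(16) = 5, d(17) = 2, d(18) = 6, d(19) = 2, d(20) = 6, d(21) = 4, d(22) = 4, d(23) = 2, d(24) = 8, d(25) = 3, d(26) = 4, d(27) = 4, d(28) = 6, d(29) = 2, d(30) = 8, d(31) = 2, d(32) = 6, d(33) = 4. Summing all 33 values: 123. (Dirichlet's divisor formula: Σ_{n ≤ x} d(n) = x ln(x) + (2γ − 1) x + O(√x). For x = 33, the asymptotic estimate is ≈ 120.48.)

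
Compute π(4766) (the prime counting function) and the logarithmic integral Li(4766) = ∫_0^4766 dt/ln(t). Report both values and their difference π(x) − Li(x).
π(4766) = 641;  Li(4766) ≈ 656.73;  π(x) − Li(x) ≈ -15.73.

Direct count of primes ≤ 4766 gives π(4766) = 641. Numerical evaluation of the logarithmic integral gives Li(4766) ≈ 656.73. The difference π(x) − Li(x) ≈ -15.73 is typically negative for small/moderate x (Li(x) overestimates), though Littlewood's theorem shows this sign changes infinitely often.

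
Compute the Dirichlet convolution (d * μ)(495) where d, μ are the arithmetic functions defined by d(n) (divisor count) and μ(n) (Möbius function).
(d * μ)(495) = 1

Divisors of 495: [1, 3, 5, 9, 11, 15, 33, 45, 55, 99, 165, 495]. For each d | 495:
  d = 1: d(1) · μ(495/1) = 1 · 0 = 0
  d = 3: d(3) · μ(495/3) = 2 · -1 = -2
  d = 5: d(5) · μ(495/5) = 2 · 0 = 0
  d = 9: d(9) · μ(495/9) = 3 · 1 = 3
  d = 11: d(11) · μ(495/11) = 2 · 0 = 0
  d = 15: d(15) · μ(495/15) = 4 · 1 = 4
  d = 33: d(33) · μ(495/33) = 4 · 1 = 4
  d = 45: d(45) · μ(495/45) = 6 · -1 = -6
  d = 55: d(55) · μ(495/55) = 4 · 0 = 0
  d = 99: d(99) · μ(495/99) = 6 · -1 = -6
  d = 165: d(165) · μ(495/165) = 8 · -1 = -8
  d = 495: d(495) · μ(495/495) = 12 · 1 = 12
Summing: (d * μ)(495) = 0 + -2 + 0 + 3 + 0 + 4 + 4 + -6 + 0 + -6 + -8 + 12 = 1.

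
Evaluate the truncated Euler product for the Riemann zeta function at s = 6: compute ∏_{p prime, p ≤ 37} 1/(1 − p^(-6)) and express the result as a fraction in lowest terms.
∏ = 2571922726855099316399649303649342571118604998275/2528078112959041874006989121312570427443559530496

The primes p ≤ 37 are [2, 3, 5, 7, 11, 13, 17, 19, 23, 29, 31, 37]. For each prime, (1 − 1/p^6)^(-1) = p^6 / (p^6 − 1). The product is (1 − 1/2^6)^(-1), (1 − 1/3^6)^(-1), (1 − 1/5^6)^(-1), (1 − 1/7^6)^(-1), (1 − 1/11^6)^(-1), (1 − 1/13^6)^(-1), (1 − 1/17^6)^(-1), (1 − 1/19^6)^(-1), (1 − 1/23^6)^(-1), (1 − 1/29^6)^(-1), (1 − 1/31^6)^(-1), (1 − 1/37^6)^(-1) = ∏ p^6 / (p^6 − 1) = 2571922726855099316399649303649342571118604998275/2528078112959041874006989121312570427443559530496.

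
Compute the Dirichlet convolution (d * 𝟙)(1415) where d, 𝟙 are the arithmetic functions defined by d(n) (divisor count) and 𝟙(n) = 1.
(d * 𝟙)(1415) = 9

Divisors of 1415: [1, 5, 283, 1415]. For each d | 1415:
  d = 1: d(1) · 𝟙(1415/1) = 1 · 1 = 1
  d = 5: d(5) · 𝟙(1415/5) = 2 · 1 = 2
  d = 283: d(283) · 𝟙(1415/283) = 2 · 1 = 2
  d = 1415: d(1415) · 𝟙(1415/1415) = 4 · 1 = 4
Summing: (d * 𝟙)(1415) = 1 + 2 + 2 + 4 = 9.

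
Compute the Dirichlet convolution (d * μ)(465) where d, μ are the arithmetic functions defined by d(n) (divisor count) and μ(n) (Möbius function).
(d * μ)(465) = 1

Divisors of 465: [1, 3, 5, 15, 31, 93, 155, 465]. For each d | 465:
  d = 1: d(1) · μ(465/1) = 1 · -1 = -1
  d = 3: d(3) · μ(465/3) = 2 · 1 = 2
  d = 5: d(5) · μ(465/5) = 2 · 1 = 2
  d = 15: d(15) · μ(465/15) = 4 · -1 = -4
  d = 31: d(31) · μ(465/31) = 2 · 1 = 2
  d = 93: d(93) · μ(465/93) = 4 · -1 = -4
  d = 155: d(155) · μ(465/155) = 4 · -1 = -4
  d = 465: d(465) · μ(465/465) = 8 · 1 = 8
Summing: (d * μ)(465) = -1 + 2 + 2 + -4 + 2 + -4 + -4 + 8 = 1.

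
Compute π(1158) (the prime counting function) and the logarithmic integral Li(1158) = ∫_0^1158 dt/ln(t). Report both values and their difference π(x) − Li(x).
π(1158) = 191;  Li(1158) ≈ 200.24;  π(x) − Li(x) ≈ -9.24.

Direct count of primes ≤ 1158 gives π(1158) = 191. Numerical evaluation of the logarithmic integral gives Li(1158) ≈ 200.24. The difference π(x) − Li(x) ≈ -9.24 is typically negative for small/moderate x (Li(x) overestimates), though Littlewood's theorem shows this sign changes infinitely often.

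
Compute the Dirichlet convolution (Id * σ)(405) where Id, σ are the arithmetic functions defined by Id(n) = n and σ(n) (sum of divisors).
(Id * σ)(405) = 6017

Divisors of 405: [1, 3, 5, 9, 15, 27, 45, 81, 135, 405]. For each d | 405:
  d = 1: Id(1) · σ(405/1) = 1 · 726 = 726
  d = 3: Id(3) · σ(405/3) = 3 · 240 = 720
  d = 5: Id(5) · σ(405/5) = 5 · 121 = 605
  d = 9: Id(9) · σ(405/9) = 9 · 78 = 702
  d = 15: Id(15) · σ(405/15) = 15 · 40 = 600
  d = 27: Id(27) · σ(405/27) = 27 · 24 = 648
  d = 45: Id(45) · σ(405/45) = 45 · 13 = 585
  d = 81: Id(81) · σ(405/81) = 81 · 6 = 486
  d = 135: Id(135) · σ(405/135) = 135 · 4 = 540
  d = 405: Id(405) · σ(405/405) = 405 · 1 = 405
Summing: (Id * σ)(405) = 726 + 720 + 605 + 702 + 600 + 648 + 585 + 486 + 540 + 405 = 6017.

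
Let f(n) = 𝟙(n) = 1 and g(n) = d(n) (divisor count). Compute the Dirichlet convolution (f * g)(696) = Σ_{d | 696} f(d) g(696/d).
(𝟙 * d)(696) = 90

Divisors of 696: [1, 2, 3, 4, 6, 8, 12, 24, 29, 58, 87, 116, 174, 232, 348, 696]. For each d | 696:
  d = 1: 𝟙(1) · d(696/1) = 1 · 16 = 16
  d = 2: 𝟙(2) · d(696/2) = 1 · 12 = 12
  d = 3: 𝟙(3) · d(696/3) = 1 · 8 = 8
  d = 4: 𝟙(4) · d(696/4) = 1 · 8 = 8
  d = 6: 𝟙(6) · d(696/6) = 1 · 6 = 6
  d = 8: 𝟙(8) · d(696/8) = 1 · 4 = 4
  d = 12: 𝟙(12) · d(696/12) = 1 · 4 = 4
  d = 24: 𝟙(24) · d(696/24) = 1 · 2 = 2
  d = 29: 𝟙(29) · d(696/29) = 1 · 8 = 8
  d = 58: 𝟙(58) · d(696/58) = 1 · 6 = 6
  d = 87: 𝟙(87) · d(696/87) = 1 · 4 = 4
  d = 116: 𝟙(116) · d(696/116) = 1 · 4 = 4
  d = 174: 𝟙(174) · d(696/174) = 1 · 3 = 3
  d = 232: 𝟙(232) · d(696/232) = 1 · 2 = 2
  d = 348: 𝟙(348) · d(696/348) = 1 · 2 = 2
  d = 696: 𝟙(696) · d(696/696) = 1 · 1 = 1
Summing: (𝟙 * d)(696) = 16 + 12 + 8 + 8 + 6 + 4 + 4 + 2 + 8 + 6 + 4 + 4 + 3 + 2 + 2 + 1 = 90.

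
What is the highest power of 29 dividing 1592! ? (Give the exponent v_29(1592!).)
v_29(1592!) = 55

Legendre's formula: v_p(n!) = Σ_{k ≥ 1} ⌊n / p^k⌋. For p = 29, n = 1592, the terms are:
  ⌊1592/29^1⌋ = ⌊1592/29⌋ = 54
  ⌊1592/29^2⌋ = ⌊1592/841⌋ = 1
(the next term ⌊1592/29^3⌋ = 0, terminating the sum). Summing: v_29(1592!) = 54 + 1 = 55.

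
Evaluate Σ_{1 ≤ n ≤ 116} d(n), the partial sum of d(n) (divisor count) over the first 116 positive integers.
Σ_{n ≤ 116} d(n) = 572

Compute d(n) for each 1 ≤ n ≤ 116: d(1) = 1, d(2) = 2, d(3) = 2, d(4) = 3, d(5) = 2, d(6) = 4, d(7) = 2, d(8) = 4, d(9) = 3, d(10) = 4, d(11) = 2, d(12) = 6, d(13) = 2, d(14) = 4, d(15) = 4, d(16) = 5, d(17) = 2, d(18) = 6, d(19) = 2, d(20) = 6, d(21) = 4, d(22) = 4, d(23) = 2, d(24) = 8, d(25) = 3, d(26) = 4, d(27) = 4, d(28) = 6, d(29) = 2, d(30) = 8, d(31) = 2, d(32) = 6, d(33) = 4, d(34) = 4, d(35) = 4, d(36) = 9, d(37) = 2, d(38) = 4, d(39) = 4, d(40) = 8, d(41) = 2, d(42) = 8, d(43) = 2, d(44) = 6, d(45) = 6, d(46) = 4, d(47) = 2, d(48) = 10, d(49) = 3, d(50) = 6, d(51) = 4, d(52) = 6, d(53) = 2, d(54) = 8, d(55) = 4, d(56) = 8, d(57) = 4, d(58) = 4, d(59) = 2, d(60) = 12, d(61) = 2, d(62) = 4, d(63) = 6, d(64) = 7, d(65) = 4, d(66) = 8, d(67) = 2, d(68) = 6, d(69) = 4, d(70) = 8, d(71) = 2, d(72) = 12, d(73) = 2, d(74) = 4, d(75) = 6, d(76) = 6, d(77) = 4, d(78) = 8, d(79) = 2, d(80) = 10, d(81) = 5, d(82) = 4, d(83) = 2, d(84) = 12, d(85) = 4, d(86) = 4, d(87) = 4, d(88) = 8, d(89) = 2, d(90) = 12, d(91) = 4, d(92) = 6, d(93) = 4, d(94) = 4, d(95) = 4, d(96) = 12, d(97) = 2, d(98) = 6, d(99) = 6, d(100) = 9, d(101) = 2, d(102) = 8, d(103) = 2, d(104) = 8, d(105) = 8, d(106) = 4, d(107) = 2, d(108) = 12, d(109) = 2, d(110) = 8, d(111) = 4, d(112) = 10, d(113) = 2, d(114) = 8, d(115) = 4, d(116) = 6. Summing all 116 values: 572. (Dirichlet's divisor formula: Σ_{n ≤ x} d(n) = x ln(x) + (2γ − 1) x + O(√x). For x = 116, the asymptotic estimate is ≈ 569.33.)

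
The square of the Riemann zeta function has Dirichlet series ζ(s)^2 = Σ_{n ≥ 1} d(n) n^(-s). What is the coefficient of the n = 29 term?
d(29) = 2

ζ(s)^2 = (Σ 1/m^s)(Σ 1/k^s). The coefficient of 1/n^s in the product is the number of ordered pairs (m, k) with mk = n, which equals d(n). For n = 29, divisors are [1, 29], so d(29) = 2.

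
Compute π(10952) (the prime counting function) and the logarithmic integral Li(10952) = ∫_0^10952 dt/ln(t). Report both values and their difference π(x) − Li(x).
π(10952) = 1330;  Li(10952) ≈ 1348.98;  π(x) − Li(x) ≈ -18.98.

Direct count of primes ≤ 10952 gives π(10952) = 1330. Numerical evaluation of the logarithmic integral gives Li(10952) ≈ 1348.98. The difference π(x) − Li(x) ≈ -18.98 is typically negative for small/moderate x (Li(x) overestimates), though Littlewood's theorem shows this sign changes infinitely often.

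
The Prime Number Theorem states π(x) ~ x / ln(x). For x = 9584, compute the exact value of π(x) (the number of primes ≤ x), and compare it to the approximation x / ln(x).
π(9584) = 1183;  x/ln(x) ≈ 1045.39;  relative error ≈ 11.63%.

Directly count primes up to 9584: π(9584) = 1183. The PNT approximation gives 9584/ln(9584) ≈ 9584/9.16785 ≈ 1045.39. Relative error (π(x) − x/ln(x)) / π(x) ≈ 11.63%; the approximation is known to undercount slightly (Li(x) is a better estimate).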